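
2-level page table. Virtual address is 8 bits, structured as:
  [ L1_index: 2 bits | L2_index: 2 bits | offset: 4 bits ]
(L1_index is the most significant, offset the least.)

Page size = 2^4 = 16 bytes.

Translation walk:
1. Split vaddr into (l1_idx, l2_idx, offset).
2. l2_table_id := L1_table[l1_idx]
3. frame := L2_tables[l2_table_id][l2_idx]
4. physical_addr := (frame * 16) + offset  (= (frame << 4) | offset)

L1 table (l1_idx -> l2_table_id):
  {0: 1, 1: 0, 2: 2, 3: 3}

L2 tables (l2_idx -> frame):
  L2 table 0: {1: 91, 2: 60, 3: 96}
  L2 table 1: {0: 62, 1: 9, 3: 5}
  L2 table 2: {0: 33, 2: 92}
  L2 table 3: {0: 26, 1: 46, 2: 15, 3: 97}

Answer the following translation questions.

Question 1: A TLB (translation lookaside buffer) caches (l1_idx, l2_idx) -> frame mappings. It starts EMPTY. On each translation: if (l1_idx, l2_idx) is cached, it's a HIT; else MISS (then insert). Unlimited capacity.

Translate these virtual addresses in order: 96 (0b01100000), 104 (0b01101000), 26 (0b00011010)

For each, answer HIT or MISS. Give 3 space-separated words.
vaddr=96: (1,2) not in TLB -> MISS, insert
vaddr=104: (1,2) in TLB -> HIT
vaddr=26: (0,1) not in TLB -> MISS, insert

Answer: MISS HIT MISS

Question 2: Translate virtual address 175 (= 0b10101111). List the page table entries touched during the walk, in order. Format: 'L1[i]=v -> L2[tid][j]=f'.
Answer: L1[2]=2 -> L2[2][2]=92

Derivation:
vaddr = 175 = 0b10101111
Split: l1_idx=2, l2_idx=2, offset=15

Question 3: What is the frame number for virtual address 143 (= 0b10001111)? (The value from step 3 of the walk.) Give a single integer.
Answer: 33

Derivation:
vaddr = 143: l1_idx=2, l2_idx=0
L1[2] = 2; L2[2][0] = 33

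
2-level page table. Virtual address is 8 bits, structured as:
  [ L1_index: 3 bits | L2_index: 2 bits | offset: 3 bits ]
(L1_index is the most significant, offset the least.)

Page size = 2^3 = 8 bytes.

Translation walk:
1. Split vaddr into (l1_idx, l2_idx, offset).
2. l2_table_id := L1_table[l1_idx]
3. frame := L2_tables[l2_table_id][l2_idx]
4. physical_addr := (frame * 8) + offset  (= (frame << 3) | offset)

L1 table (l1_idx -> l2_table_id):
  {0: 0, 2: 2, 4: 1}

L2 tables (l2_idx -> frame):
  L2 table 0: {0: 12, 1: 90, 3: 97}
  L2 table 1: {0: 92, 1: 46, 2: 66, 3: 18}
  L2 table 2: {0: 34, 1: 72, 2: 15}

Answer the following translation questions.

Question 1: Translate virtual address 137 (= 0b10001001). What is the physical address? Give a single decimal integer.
vaddr = 137 = 0b10001001
Split: l1_idx=4, l2_idx=1, offset=1
L1[4] = 1
L2[1][1] = 46
paddr = 46 * 8 + 1 = 369

Answer: 369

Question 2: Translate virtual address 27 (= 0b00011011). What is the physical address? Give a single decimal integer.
Answer: 779

Derivation:
vaddr = 27 = 0b00011011
Split: l1_idx=0, l2_idx=3, offset=3
L1[0] = 0
L2[0][3] = 97
paddr = 97 * 8 + 3 = 779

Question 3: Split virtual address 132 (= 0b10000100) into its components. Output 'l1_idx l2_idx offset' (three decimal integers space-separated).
vaddr = 132 = 0b10000100
  top 3 bits -> l1_idx = 4
  next 2 bits -> l2_idx = 0
  bottom 3 bits -> offset = 4

Answer: 4 0 4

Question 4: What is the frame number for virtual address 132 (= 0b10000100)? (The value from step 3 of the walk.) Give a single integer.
Answer: 92

Derivation:
vaddr = 132: l1_idx=4, l2_idx=0
L1[4] = 1; L2[1][0] = 92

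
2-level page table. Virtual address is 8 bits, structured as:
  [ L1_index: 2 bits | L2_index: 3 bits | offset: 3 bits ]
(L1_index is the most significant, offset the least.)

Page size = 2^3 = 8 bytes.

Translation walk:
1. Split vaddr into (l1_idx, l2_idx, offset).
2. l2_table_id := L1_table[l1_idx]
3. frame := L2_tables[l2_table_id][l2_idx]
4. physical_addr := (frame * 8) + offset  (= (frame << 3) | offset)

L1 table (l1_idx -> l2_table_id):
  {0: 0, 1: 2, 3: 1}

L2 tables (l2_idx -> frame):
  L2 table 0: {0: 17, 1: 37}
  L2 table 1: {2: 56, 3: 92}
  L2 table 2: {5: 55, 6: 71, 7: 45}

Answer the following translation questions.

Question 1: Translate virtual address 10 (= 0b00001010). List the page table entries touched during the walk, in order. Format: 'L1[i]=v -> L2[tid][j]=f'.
Answer: L1[0]=0 -> L2[0][1]=37

Derivation:
vaddr = 10 = 0b00001010
Split: l1_idx=0, l2_idx=1, offset=2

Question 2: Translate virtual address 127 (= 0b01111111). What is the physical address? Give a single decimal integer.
Answer: 367

Derivation:
vaddr = 127 = 0b01111111
Split: l1_idx=1, l2_idx=7, offset=7
L1[1] = 2
L2[2][7] = 45
paddr = 45 * 8 + 7 = 367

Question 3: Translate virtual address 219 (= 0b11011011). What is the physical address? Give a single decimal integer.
Answer: 739

Derivation:
vaddr = 219 = 0b11011011
Split: l1_idx=3, l2_idx=3, offset=3
L1[3] = 1
L2[1][3] = 92
paddr = 92 * 8 + 3 = 739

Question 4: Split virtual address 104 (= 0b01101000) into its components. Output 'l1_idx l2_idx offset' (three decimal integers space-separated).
vaddr = 104 = 0b01101000
  top 2 bits -> l1_idx = 1
  next 3 bits -> l2_idx = 5
  bottom 3 bits -> offset = 0

Answer: 1 5 0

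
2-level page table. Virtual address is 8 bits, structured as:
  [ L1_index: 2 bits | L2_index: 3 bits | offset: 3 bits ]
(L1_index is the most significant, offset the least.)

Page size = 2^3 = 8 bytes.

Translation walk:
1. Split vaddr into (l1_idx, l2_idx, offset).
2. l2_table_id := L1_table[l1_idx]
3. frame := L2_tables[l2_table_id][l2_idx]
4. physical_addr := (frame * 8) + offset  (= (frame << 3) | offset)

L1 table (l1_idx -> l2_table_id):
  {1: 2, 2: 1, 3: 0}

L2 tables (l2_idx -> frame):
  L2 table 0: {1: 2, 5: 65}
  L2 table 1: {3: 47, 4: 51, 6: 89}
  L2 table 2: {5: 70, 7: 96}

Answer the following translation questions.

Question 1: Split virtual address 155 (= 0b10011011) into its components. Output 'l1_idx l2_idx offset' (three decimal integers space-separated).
vaddr = 155 = 0b10011011
  top 2 bits -> l1_idx = 2
  next 3 bits -> l2_idx = 3
  bottom 3 bits -> offset = 3

Answer: 2 3 3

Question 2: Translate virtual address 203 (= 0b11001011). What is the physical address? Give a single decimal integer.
vaddr = 203 = 0b11001011
Split: l1_idx=3, l2_idx=1, offset=3
L1[3] = 0
L2[0][1] = 2
paddr = 2 * 8 + 3 = 19

Answer: 19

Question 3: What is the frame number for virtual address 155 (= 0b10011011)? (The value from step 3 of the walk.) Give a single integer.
vaddr = 155: l1_idx=2, l2_idx=3
L1[2] = 1; L2[1][3] = 47

Answer: 47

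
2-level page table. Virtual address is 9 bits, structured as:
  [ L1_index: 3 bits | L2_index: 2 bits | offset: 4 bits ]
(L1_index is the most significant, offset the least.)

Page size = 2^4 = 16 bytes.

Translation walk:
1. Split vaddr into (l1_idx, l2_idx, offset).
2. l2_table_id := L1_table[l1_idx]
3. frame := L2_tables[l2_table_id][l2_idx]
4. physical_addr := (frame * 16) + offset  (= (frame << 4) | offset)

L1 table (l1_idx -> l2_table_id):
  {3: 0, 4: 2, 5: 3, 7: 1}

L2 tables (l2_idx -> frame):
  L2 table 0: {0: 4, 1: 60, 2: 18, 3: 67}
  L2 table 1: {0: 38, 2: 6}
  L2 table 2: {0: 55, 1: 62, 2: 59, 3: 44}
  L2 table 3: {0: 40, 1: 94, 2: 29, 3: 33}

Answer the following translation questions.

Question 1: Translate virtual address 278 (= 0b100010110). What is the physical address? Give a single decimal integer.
Answer: 998

Derivation:
vaddr = 278 = 0b100010110
Split: l1_idx=4, l2_idx=1, offset=6
L1[4] = 2
L2[2][1] = 62
paddr = 62 * 16 + 6 = 998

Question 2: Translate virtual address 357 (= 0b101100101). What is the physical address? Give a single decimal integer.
Answer: 469

Derivation:
vaddr = 357 = 0b101100101
Split: l1_idx=5, l2_idx=2, offset=5
L1[5] = 3
L2[3][2] = 29
paddr = 29 * 16 + 5 = 469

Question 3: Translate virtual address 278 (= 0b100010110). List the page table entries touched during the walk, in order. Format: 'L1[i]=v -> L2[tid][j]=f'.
vaddr = 278 = 0b100010110
Split: l1_idx=4, l2_idx=1, offset=6

Answer: L1[4]=2 -> L2[2][1]=62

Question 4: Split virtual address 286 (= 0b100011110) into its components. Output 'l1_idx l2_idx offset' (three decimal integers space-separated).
vaddr = 286 = 0b100011110
  top 3 bits -> l1_idx = 4
  next 2 bits -> l2_idx = 1
  bottom 4 bits -> offset = 14

Answer: 4 1 14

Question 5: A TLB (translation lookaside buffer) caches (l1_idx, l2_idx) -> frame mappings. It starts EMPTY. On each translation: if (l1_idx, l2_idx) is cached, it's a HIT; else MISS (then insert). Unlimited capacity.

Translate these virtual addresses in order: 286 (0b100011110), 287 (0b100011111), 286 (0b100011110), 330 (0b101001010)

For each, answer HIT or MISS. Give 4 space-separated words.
vaddr=286: (4,1) not in TLB -> MISS, insert
vaddr=287: (4,1) in TLB -> HIT
vaddr=286: (4,1) in TLB -> HIT
vaddr=330: (5,0) not in TLB -> MISS, insert

Answer: MISS HIT HIT MISS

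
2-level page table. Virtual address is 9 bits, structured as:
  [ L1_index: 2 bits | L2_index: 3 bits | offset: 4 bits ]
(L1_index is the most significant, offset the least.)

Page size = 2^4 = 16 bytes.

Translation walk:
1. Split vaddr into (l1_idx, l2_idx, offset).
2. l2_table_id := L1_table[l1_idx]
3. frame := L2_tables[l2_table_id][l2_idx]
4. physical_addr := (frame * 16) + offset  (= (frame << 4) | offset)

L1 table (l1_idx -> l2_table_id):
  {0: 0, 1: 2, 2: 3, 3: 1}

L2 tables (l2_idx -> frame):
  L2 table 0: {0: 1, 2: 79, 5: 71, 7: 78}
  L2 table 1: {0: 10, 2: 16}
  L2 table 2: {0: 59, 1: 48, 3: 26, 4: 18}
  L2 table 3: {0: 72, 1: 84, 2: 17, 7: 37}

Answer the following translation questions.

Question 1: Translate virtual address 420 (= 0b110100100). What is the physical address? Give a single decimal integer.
Answer: 260

Derivation:
vaddr = 420 = 0b110100100
Split: l1_idx=3, l2_idx=2, offset=4
L1[3] = 1
L2[1][2] = 16
paddr = 16 * 16 + 4 = 260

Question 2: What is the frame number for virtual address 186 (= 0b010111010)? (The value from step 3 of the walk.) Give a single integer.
vaddr = 186: l1_idx=1, l2_idx=3
L1[1] = 2; L2[2][3] = 26

Answer: 26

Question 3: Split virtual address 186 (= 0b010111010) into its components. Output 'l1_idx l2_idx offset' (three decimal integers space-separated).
vaddr = 186 = 0b010111010
  top 2 bits -> l1_idx = 1
  next 3 bits -> l2_idx = 3
  bottom 4 bits -> offset = 10

Answer: 1 3 10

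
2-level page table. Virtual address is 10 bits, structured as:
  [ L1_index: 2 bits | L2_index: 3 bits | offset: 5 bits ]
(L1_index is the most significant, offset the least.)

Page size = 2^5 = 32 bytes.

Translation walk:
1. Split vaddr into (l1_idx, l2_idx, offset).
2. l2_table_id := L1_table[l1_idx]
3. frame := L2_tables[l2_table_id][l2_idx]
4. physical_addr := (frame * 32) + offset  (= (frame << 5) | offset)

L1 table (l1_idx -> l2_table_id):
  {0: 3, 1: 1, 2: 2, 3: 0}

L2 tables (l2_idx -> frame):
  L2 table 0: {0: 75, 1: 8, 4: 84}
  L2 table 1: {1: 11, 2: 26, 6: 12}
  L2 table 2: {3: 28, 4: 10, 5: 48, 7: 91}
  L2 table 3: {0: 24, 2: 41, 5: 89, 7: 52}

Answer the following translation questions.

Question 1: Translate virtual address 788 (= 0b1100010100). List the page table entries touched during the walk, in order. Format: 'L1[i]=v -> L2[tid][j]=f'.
vaddr = 788 = 0b1100010100
Split: l1_idx=3, l2_idx=0, offset=20

Answer: L1[3]=0 -> L2[0][0]=75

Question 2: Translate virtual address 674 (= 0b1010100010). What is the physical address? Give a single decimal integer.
vaddr = 674 = 0b1010100010
Split: l1_idx=2, l2_idx=5, offset=2
L1[2] = 2
L2[2][5] = 48
paddr = 48 * 32 + 2 = 1538

Answer: 1538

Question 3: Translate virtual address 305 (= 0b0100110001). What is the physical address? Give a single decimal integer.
Answer: 369

Derivation:
vaddr = 305 = 0b0100110001
Split: l1_idx=1, l2_idx=1, offset=17
L1[1] = 1
L2[1][1] = 11
paddr = 11 * 32 + 17 = 369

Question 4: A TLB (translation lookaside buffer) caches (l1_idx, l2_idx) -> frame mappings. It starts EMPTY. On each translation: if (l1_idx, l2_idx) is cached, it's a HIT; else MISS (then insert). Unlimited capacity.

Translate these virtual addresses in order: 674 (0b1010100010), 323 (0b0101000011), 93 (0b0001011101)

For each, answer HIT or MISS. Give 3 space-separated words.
Answer: MISS MISS MISS

Derivation:
vaddr=674: (2,5) not in TLB -> MISS, insert
vaddr=323: (1,2) not in TLB -> MISS, insert
vaddr=93: (0,2) not in TLB -> MISS, insert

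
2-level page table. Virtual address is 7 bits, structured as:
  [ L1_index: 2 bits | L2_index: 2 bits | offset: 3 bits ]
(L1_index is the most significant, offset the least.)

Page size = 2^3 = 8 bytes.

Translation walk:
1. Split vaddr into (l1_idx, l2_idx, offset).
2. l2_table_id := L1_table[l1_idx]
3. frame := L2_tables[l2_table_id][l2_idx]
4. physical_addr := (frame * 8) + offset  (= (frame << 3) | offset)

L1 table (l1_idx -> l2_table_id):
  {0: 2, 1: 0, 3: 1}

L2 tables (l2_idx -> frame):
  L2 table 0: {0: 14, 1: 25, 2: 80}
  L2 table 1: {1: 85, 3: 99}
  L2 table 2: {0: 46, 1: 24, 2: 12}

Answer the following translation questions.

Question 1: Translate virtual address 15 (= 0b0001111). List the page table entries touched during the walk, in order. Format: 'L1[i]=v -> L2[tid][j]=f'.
Answer: L1[0]=2 -> L2[2][1]=24

Derivation:
vaddr = 15 = 0b0001111
Split: l1_idx=0, l2_idx=1, offset=7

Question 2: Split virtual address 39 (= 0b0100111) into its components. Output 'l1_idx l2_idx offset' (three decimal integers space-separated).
vaddr = 39 = 0b0100111
  top 2 bits -> l1_idx = 1
  next 2 bits -> l2_idx = 0
  bottom 3 bits -> offset = 7

Answer: 1 0 7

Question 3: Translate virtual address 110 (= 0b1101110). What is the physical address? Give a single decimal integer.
vaddr = 110 = 0b1101110
Split: l1_idx=3, l2_idx=1, offset=6
L1[3] = 1
L2[1][1] = 85
paddr = 85 * 8 + 6 = 686

Answer: 686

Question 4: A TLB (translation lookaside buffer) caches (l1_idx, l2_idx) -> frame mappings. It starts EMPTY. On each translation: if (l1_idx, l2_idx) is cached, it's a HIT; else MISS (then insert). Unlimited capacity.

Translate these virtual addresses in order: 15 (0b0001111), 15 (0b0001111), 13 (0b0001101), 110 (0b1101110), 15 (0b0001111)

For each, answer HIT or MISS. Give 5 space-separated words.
Answer: MISS HIT HIT MISS HIT

Derivation:
vaddr=15: (0,1) not in TLB -> MISS, insert
vaddr=15: (0,1) in TLB -> HIT
vaddr=13: (0,1) in TLB -> HIT
vaddr=110: (3,1) not in TLB -> MISS, insert
vaddr=15: (0,1) in TLB -> HIT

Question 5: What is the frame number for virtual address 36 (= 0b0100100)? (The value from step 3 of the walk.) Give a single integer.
vaddr = 36: l1_idx=1, l2_idx=0
L1[1] = 0; L2[0][0] = 14

Answer: 14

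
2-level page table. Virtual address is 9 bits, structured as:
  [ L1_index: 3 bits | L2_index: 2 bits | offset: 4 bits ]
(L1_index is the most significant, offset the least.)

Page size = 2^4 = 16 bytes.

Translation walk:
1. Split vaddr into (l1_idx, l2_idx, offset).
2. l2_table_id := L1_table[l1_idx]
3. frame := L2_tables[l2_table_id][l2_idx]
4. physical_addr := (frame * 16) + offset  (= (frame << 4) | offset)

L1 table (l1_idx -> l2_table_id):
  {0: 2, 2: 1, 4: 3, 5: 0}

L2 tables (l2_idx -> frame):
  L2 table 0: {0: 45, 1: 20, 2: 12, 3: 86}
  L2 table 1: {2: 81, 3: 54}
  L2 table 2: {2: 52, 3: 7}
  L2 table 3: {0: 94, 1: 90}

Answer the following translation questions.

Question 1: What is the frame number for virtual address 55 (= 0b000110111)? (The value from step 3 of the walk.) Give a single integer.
vaddr = 55: l1_idx=0, l2_idx=3
L1[0] = 2; L2[2][3] = 7

Answer: 7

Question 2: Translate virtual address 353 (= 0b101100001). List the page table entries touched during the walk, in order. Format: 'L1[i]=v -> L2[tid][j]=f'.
Answer: L1[5]=0 -> L2[0][2]=12

Derivation:
vaddr = 353 = 0b101100001
Split: l1_idx=5, l2_idx=2, offset=1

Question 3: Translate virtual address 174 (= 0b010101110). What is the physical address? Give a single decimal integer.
Answer: 1310

Derivation:
vaddr = 174 = 0b010101110
Split: l1_idx=2, l2_idx=2, offset=14
L1[2] = 1
L2[1][2] = 81
paddr = 81 * 16 + 14 = 1310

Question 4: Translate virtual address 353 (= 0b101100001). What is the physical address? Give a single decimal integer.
vaddr = 353 = 0b101100001
Split: l1_idx=5, l2_idx=2, offset=1
L1[5] = 0
L2[0][2] = 12
paddr = 12 * 16 + 1 = 193

Answer: 193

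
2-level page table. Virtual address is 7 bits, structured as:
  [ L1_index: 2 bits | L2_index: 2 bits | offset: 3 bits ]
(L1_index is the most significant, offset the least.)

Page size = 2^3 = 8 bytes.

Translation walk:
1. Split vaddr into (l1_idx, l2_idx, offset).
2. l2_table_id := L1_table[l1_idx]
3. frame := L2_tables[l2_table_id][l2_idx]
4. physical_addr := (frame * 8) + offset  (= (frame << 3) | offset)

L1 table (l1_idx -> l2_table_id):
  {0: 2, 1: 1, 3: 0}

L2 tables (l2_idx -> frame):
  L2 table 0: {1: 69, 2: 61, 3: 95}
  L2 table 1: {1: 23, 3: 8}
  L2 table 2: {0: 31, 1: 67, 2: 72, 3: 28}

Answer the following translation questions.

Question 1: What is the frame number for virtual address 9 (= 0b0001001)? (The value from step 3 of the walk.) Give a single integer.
vaddr = 9: l1_idx=0, l2_idx=1
L1[0] = 2; L2[2][1] = 67

Answer: 67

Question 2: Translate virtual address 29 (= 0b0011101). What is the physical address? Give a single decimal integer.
vaddr = 29 = 0b0011101
Split: l1_idx=0, l2_idx=3, offset=5
L1[0] = 2
L2[2][3] = 28
paddr = 28 * 8 + 5 = 229

Answer: 229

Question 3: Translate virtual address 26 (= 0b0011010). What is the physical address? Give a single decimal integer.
vaddr = 26 = 0b0011010
Split: l1_idx=0, l2_idx=3, offset=2
L1[0] = 2
L2[2][3] = 28
paddr = 28 * 8 + 2 = 226

Answer: 226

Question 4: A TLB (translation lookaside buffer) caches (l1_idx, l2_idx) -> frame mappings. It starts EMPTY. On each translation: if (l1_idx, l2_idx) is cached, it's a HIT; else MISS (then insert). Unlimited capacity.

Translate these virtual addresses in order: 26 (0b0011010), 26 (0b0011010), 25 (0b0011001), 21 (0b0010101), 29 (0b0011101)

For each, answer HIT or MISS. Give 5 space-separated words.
Answer: MISS HIT HIT MISS HIT

Derivation:
vaddr=26: (0,3) not in TLB -> MISS, insert
vaddr=26: (0,3) in TLB -> HIT
vaddr=25: (0,3) in TLB -> HIT
vaddr=21: (0,2) not in TLB -> MISS, insert
vaddr=29: (0,3) in TLB -> HIT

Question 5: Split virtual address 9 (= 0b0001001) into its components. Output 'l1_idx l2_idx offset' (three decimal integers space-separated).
vaddr = 9 = 0b0001001
  top 2 bits -> l1_idx = 0
  next 2 bits -> l2_idx = 1
  bottom 3 bits -> offset = 1

Answer: 0 1 1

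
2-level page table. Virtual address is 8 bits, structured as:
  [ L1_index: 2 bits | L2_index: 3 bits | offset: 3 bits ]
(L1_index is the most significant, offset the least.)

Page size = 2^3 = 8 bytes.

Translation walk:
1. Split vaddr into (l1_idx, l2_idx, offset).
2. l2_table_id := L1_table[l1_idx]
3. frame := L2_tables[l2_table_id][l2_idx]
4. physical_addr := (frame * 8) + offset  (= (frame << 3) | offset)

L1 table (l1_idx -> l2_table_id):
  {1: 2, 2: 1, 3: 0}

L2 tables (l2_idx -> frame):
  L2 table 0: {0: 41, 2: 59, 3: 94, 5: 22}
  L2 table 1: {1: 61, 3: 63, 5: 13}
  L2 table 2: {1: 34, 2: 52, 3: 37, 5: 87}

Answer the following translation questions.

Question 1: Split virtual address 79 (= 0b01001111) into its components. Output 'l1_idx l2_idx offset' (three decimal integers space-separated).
Answer: 1 1 7

Derivation:
vaddr = 79 = 0b01001111
  top 2 bits -> l1_idx = 1
  next 3 bits -> l2_idx = 1
  bottom 3 bits -> offset = 7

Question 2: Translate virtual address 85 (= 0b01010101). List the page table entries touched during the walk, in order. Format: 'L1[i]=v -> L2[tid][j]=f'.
vaddr = 85 = 0b01010101
Split: l1_idx=1, l2_idx=2, offset=5

Answer: L1[1]=2 -> L2[2][2]=52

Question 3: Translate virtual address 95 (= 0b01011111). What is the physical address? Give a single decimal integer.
Answer: 303

Derivation:
vaddr = 95 = 0b01011111
Split: l1_idx=1, l2_idx=3, offset=7
L1[1] = 2
L2[2][3] = 37
paddr = 37 * 8 + 7 = 303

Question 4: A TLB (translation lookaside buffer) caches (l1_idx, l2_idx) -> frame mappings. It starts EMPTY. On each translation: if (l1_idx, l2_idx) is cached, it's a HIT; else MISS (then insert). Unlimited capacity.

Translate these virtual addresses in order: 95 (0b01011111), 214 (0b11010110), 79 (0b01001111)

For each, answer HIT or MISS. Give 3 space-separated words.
vaddr=95: (1,3) not in TLB -> MISS, insert
vaddr=214: (3,2) not in TLB -> MISS, insert
vaddr=79: (1,1) not in TLB -> MISS, insert

Answer: MISS MISS MISS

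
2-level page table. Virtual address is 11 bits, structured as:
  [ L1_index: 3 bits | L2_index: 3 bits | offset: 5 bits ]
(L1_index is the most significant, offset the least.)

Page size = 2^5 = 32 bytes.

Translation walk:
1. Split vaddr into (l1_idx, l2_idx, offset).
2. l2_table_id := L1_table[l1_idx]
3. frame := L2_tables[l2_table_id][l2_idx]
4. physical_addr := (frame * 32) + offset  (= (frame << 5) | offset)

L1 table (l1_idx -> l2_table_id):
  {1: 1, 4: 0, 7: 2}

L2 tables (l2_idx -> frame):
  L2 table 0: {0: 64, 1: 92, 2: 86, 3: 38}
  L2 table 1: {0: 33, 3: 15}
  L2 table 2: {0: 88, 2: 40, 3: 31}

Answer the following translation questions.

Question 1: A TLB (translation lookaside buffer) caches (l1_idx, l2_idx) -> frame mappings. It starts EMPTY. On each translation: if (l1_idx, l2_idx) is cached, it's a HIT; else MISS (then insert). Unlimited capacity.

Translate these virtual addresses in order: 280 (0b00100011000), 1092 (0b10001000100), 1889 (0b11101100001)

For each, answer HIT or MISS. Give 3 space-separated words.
vaddr=280: (1,0) not in TLB -> MISS, insert
vaddr=1092: (4,2) not in TLB -> MISS, insert
vaddr=1889: (7,3) not in TLB -> MISS, insert

Answer: MISS MISS MISS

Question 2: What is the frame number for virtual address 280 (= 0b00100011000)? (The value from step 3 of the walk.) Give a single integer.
Answer: 33

Derivation:
vaddr = 280: l1_idx=1, l2_idx=0
L1[1] = 1; L2[1][0] = 33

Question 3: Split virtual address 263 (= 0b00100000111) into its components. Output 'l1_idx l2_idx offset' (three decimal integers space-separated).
vaddr = 263 = 0b00100000111
  top 3 bits -> l1_idx = 1
  next 3 bits -> l2_idx = 0
  bottom 5 bits -> offset = 7

Answer: 1 0 7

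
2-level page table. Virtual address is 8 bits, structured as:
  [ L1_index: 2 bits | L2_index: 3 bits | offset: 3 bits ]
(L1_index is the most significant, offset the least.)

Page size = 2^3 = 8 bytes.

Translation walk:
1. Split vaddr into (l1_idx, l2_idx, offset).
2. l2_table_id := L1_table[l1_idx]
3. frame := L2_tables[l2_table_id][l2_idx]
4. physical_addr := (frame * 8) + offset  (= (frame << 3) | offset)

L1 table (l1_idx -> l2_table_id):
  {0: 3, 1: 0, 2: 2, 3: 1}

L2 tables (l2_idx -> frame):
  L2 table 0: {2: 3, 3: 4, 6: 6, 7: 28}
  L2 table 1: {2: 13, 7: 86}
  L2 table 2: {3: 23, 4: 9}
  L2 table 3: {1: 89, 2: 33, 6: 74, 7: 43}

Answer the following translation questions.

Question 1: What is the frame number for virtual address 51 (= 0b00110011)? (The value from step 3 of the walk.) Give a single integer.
Answer: 74

Derivation:
vaddr = 51: l1_idx=0, l2_idx=6
L1[0] = 3; L2[3][6] = 74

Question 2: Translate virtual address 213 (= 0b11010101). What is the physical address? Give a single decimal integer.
vaddr = 213 = 0b11010101
Split: l1_idx=3, l2_idx=2, offset=5
L1[3] = 1
L2[1][2] = 13
paddr = 13 * 8 + 5 = 109

Answer: 109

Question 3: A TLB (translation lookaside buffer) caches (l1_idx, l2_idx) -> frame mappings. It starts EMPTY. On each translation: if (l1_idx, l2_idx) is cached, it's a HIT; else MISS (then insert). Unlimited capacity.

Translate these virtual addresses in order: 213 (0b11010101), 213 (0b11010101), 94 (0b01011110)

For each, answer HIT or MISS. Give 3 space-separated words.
Answer: MISS HIT MISS

Derivation:
vaddr=213: (3,2) not in TLB -> MISS, insert
vaddr=213: (3,2) in TLB -> HIT
vaddr=94: (1,3) not in TLB -> MISS, insert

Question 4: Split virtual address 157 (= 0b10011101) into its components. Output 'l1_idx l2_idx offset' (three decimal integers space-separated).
Answer: 2 3 5

Derivation:
vaddr = 157 = 0b10011101
  top 2 bits -> l1_idx = 2
  next 3 bits -> l2_idx = 3
  bottom 3 bits -> offset = 5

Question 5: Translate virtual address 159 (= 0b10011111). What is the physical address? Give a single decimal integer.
Answer: 191

Derivation:
vaddr = 159 = 0b10011111
Split: l1_idx=2, l2_idx=3, offset=7
L1[2] = 2
L2[2][3] = 23
paddr = 23 * 8 + 7 = 191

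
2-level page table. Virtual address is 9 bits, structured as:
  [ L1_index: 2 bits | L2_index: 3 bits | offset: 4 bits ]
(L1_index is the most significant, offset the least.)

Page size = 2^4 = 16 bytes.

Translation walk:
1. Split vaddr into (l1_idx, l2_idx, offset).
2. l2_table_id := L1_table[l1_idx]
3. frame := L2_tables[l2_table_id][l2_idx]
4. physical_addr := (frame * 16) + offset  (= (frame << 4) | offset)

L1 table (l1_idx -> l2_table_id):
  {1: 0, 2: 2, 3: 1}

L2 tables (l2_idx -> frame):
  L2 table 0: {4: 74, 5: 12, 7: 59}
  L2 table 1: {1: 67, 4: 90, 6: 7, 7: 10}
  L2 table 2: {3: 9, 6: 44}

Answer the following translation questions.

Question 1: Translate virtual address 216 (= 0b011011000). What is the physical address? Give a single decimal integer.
vaddr = 216 = 0b011011000
Split: l1_idx=1, l2_idx=5, offset=8
L1[1] = 0
L2[0][5] = 12
paddr = 12 * 16 + 8 = 200

Answer: 200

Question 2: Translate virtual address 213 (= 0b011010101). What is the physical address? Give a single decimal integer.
vaddr = 213 = 0b011010101
Split: l1_idx=1, l2_idx=5, offset=5
L1[1] = 0
L2[0][5] = 12
paddr = 12 * 16 + 5 = 197

Answer: 197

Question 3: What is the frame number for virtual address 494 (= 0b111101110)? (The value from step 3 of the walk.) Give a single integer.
vaddr = 494: l1_idx=3, l2_idx=6
L1[3] = 1; L2[1][6] = 7

Answer: 7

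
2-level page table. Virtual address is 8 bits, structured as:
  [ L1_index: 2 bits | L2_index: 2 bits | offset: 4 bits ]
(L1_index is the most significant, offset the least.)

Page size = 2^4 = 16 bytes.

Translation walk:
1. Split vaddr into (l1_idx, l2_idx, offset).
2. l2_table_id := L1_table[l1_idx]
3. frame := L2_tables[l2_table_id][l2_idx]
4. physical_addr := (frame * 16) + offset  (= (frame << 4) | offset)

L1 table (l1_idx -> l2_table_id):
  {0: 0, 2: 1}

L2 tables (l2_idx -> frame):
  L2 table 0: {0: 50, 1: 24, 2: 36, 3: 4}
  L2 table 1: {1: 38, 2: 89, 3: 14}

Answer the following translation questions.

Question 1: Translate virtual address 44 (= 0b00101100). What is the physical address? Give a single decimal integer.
Answer: 588

Derivation:
vaddr = 44 = 0b00101100
Split: l1_idx=0, l2_idx=2, offset=12
L1[0] = 0
L2[0][2] = 36
paddr = 36 * 16 + 12 = 588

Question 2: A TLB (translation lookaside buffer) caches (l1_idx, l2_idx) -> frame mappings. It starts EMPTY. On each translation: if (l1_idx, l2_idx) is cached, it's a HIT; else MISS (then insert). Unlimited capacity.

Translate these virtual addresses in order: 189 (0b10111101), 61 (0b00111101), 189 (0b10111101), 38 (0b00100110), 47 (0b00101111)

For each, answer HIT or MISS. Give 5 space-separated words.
vaddr=189: (2,3) not in TLB -> MISS, insert
vaddr=61: (0,3) not in TLB -> MISS, insert
vaddr=189: (2,3) in TLB -> HIT
vaddr=38: (0,2) not in TLB -> MISS, insert
vaddr=47: (0,2) in TLB -> HIT

Answer: MISS MISS HIT MISS HIT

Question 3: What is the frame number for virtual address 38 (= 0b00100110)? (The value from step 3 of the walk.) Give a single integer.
vaddr = 38: l1_idx=0, l2_idx=2
L1[0] = 0; L2[0][2] = 36

Answer: 36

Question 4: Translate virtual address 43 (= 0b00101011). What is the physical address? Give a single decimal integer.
Answer: 587

Derivation:
vaddr = 43 = 0b00101011
Split: l1_idx=0, l2_idx=2, offset=11
L1[0] = 0
L2[0][2] = 36
paddr = 36 * 16 + 11 = 587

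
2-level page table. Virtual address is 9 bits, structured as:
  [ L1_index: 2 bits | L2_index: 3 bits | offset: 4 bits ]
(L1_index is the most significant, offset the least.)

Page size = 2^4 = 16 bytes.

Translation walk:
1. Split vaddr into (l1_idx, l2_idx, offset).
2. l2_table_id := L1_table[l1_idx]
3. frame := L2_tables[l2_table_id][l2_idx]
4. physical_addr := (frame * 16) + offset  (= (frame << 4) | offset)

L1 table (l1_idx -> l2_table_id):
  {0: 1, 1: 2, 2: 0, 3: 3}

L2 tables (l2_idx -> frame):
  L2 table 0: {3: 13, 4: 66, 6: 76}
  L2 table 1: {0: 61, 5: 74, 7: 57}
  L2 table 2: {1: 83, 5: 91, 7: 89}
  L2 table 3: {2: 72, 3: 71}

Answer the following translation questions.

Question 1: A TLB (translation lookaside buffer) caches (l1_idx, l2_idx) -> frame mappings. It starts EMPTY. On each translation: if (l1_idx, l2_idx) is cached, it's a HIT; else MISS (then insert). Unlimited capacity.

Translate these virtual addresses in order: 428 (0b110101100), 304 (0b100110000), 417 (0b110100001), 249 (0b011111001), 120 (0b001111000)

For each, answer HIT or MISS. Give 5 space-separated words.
Answer: MISS MISS HIT MISS MISS

Derivation:
vaddr=428: (3,2) not in TLB -> MISS, insert
vaddr=304: (2,3) not in TLB -> MISS, insert
vaddr=417: (3,2) in TLB -> HIT
vaddr=249: (1,7) not in TLB -> MISS, insert
vaddr=120: (0,7) not in TLB -> MISS, insert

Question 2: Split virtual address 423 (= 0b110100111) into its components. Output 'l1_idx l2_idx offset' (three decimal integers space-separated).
vaddr = 423 = 0b110100111
  top 2 bits -> l1_idx = 3
  next 3 bits -> l2_idx = 2
  bottom 4 bits -> offset = 7

Answer: 3 2 7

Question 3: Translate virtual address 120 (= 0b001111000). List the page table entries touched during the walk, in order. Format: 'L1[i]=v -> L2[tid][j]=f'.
Answer: L1[0]=1 -> L2[1][7]=57

Derivation:
vaddr = 120 = 0b001111000
Split: l1_idx=0, l2_idx=7, offset=8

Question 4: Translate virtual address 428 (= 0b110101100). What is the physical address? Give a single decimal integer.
vaddr = 428 = 0b110101100
Split: l1_idx=3, l2_idx=2, offset=12
L1[3] = 3
L2[3][2] = 72
paddr = 72 * 16 + 12 = 1164

Answer: 1164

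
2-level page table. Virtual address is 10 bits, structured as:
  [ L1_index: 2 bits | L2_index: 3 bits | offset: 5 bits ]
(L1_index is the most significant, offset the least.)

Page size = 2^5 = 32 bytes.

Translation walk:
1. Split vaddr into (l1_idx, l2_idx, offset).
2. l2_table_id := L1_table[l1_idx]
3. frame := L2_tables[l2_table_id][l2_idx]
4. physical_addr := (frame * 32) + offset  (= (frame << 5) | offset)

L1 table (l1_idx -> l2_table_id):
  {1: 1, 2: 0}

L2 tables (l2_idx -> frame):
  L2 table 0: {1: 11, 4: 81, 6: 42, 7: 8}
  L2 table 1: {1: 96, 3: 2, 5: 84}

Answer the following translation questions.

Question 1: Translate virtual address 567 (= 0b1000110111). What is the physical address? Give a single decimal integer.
vaddr = 567 = 0b1000110111
Split: l1_idx=2, l2_idx=1, offset=23
L1[2] = 0
L2[0][1] = 11
paddr = 11 * 32 + 23 = 375

Answer: 375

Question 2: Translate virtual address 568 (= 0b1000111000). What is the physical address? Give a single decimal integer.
vaddr = 568 = 0b1000111000
Split: l1_idx=2, l2_idx=1, offset=24
L1[2] = 0
L2[0][1] = 11
paddr = 11 * 32 + 24 = 376

Answer: 376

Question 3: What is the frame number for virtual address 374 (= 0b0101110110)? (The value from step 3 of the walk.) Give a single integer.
Answer: 2

Derivation:
vaddr = 374: l1_idx=1, l2_idx=3
L1[1] = 1; L2[1][3] = 2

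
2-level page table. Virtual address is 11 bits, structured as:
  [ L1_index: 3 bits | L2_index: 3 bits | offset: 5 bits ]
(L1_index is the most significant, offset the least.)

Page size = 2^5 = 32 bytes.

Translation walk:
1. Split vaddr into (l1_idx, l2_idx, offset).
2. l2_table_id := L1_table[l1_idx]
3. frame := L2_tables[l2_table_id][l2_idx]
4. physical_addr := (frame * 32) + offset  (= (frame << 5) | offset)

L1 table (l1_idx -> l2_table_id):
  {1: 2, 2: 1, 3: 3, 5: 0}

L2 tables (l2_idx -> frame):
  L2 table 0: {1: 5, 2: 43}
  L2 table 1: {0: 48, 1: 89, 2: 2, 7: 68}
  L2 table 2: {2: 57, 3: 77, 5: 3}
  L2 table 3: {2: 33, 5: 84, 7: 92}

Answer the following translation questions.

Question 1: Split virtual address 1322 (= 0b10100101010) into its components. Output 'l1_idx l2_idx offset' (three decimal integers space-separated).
vaddr = 1322 = 0b10100101010
  top 3 bits -> l1_idx = 5
  next 3 bits -> l2_idx = 1
  bottom 5 bits -> offset = 10

Answer: 5 1 10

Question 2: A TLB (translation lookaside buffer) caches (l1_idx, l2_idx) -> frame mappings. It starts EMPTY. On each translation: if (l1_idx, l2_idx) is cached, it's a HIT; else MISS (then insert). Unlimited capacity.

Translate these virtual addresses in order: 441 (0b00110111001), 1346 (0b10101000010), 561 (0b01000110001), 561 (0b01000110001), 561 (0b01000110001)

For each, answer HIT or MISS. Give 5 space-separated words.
vaddr=441: (1,5) not in TLB -> MISS, insert
vaddr=1346: (5,2) not in TLB -> MISS, insert
vaddr=561: (2,1) not in TLB -> MISS, insert
vaddr=561: (2,1) in TLB -> HIT
vaddr=561: (2,1) in TLB -> HIT

Answer: MISS MISS MISS HIT HIT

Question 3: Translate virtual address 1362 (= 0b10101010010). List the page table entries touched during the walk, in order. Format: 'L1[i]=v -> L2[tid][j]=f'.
Answer: L1[5]=0 -> L2[0][2]=43

Derivation:
vaddr = 1362 = 0b10101010010
Split: l1_idx=5, l2_idx=2, offset=18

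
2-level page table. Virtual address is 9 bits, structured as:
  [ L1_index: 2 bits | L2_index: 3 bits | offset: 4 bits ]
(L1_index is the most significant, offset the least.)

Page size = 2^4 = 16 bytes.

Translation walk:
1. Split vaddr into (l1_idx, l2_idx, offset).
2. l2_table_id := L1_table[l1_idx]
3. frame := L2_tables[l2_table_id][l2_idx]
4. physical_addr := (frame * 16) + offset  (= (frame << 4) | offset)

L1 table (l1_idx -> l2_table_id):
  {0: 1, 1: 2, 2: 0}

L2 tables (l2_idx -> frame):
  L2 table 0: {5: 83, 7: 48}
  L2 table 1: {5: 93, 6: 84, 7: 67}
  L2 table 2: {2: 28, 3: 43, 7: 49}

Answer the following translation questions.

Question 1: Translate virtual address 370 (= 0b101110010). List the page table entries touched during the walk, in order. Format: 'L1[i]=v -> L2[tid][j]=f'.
Answer: L1[2]=0 -> L2[0][7]=48

Derivation:
vaddr = 370 = 0b101110010
Split: l1_idx=2, l2_idx=7, offset=2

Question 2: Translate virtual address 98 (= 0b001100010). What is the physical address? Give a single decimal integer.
Answer: 1346

Derivation:
vaddr = 98 = 0b001100010
Split: l1_idx=0, l2_idx=6, offset=2
L1[0] = 1
L2[1][6] = 84
paddr = 84 * 16 + 2 = 1346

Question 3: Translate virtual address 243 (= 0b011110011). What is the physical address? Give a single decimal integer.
vaddr = 243 = 0b011110011
Split: l1_idx=1, l2_idx=7, offset=3
L1[1] = 2
L2[2][7] = 49
paddr = 49 * 16 + 3 = 787

Answer: 787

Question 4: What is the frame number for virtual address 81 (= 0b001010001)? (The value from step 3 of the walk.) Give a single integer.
Answer: 93

Derivation:
vaddr = 81: l1_idx=0, l2_idx=5
L1[0] = 1; L2[1][5] = 93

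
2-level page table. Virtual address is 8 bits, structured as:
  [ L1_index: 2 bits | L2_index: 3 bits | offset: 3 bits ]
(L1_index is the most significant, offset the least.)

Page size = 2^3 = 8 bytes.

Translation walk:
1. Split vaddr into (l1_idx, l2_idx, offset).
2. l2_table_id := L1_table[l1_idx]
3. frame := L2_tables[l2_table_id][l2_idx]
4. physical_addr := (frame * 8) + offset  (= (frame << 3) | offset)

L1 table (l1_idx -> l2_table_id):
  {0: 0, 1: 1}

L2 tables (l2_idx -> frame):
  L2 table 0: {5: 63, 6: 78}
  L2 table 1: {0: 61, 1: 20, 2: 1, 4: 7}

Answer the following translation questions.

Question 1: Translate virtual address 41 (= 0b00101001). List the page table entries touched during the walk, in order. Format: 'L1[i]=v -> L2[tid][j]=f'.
vaddr = 41 = 0b00101001
Split: l1_idx=0, l2_idx=5, offset=1

Answer: L1[0]=0 -> L2[0][5]=63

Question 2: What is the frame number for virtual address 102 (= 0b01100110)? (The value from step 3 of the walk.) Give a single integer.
vaddr = 102: l1_idx=1, l2_idx=4
L1[1] = 1; L2[1][4] = 7

Answer: 7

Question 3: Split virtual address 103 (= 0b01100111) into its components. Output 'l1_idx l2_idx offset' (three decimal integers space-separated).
vaddr = 103 = 0b01100111
  top 2 bits -> l1_idx = 1
  next 3 bits -> l2_idx = 4
  bottom 3 bits -> offset = 7

Answer: 1 4 7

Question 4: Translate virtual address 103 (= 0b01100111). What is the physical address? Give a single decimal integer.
Answer: 63

Derivation:
vaddr = 103 = 0b01100111
Split: l1_idx=1, l2_idx=4, offset=7
L1[1] = 1
L2[1][4] = 7
paddr = 7 * 8 + 7 = 63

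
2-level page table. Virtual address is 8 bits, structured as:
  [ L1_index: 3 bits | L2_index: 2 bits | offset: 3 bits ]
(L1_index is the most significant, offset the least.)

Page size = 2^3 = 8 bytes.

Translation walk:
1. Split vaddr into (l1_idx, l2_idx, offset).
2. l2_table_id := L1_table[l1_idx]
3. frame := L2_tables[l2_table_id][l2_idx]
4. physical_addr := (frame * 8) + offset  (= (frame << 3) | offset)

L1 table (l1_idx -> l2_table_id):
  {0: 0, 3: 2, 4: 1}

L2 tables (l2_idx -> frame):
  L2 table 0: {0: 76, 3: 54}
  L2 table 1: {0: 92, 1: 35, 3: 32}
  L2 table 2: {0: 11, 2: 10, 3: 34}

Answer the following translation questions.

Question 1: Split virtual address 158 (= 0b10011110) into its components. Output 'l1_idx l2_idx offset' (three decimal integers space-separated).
Answer: 4 3 6

Derivation:
vaddr = 158 = 0b10011110
  top 3 bits -> l1_idx = 4
  next 2 bits -> l2_idx = 3
  bottom 3 bits -> offset = 6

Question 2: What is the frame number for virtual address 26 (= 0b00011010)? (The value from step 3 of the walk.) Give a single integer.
Answer: 54

Derivation:
vaddr = 26: l1_idx=0, l2_idx=3
L1[0] = 0; L2[0][3] = 54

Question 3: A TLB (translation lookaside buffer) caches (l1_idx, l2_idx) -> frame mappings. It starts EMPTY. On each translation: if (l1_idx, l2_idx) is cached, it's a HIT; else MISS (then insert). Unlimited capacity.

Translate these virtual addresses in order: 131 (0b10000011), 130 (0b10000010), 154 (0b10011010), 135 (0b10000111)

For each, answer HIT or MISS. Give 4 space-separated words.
vaddr=131: (4,0) not in TLB -> MISS, insert
vaddr=130: (4,0) in TLB -> HIT
vaddr=154: (4,3) not in TLB -> MISS, insert
vaddr=135: (4,0) in TLB -> HIT

Answer: MISS HIT MISS HIT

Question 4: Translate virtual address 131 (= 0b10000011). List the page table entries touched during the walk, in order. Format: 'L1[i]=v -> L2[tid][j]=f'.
vaddr = 131 = 0b10000011
Split: l1_idx=4, l2_idx=0, offset=3

Answer: L1[4]=1 -> L2[1][0]=92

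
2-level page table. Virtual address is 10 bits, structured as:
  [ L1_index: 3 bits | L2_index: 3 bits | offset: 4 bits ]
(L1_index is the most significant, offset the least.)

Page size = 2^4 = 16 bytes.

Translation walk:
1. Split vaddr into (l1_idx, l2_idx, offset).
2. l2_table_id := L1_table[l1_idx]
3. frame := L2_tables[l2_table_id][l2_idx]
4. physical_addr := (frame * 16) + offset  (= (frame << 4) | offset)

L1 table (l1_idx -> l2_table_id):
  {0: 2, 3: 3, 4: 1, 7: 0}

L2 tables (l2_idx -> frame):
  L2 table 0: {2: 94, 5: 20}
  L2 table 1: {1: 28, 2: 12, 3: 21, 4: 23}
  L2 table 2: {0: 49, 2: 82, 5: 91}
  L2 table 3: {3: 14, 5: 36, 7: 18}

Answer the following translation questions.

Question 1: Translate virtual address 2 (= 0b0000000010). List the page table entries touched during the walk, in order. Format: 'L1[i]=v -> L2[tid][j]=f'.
Answer: L1[0]=2 -> L2[2][0]=49

Derivation:
vaddr = 2 = 0b0000000010
Split: l1_idx=0, l2_idx=0, offset=2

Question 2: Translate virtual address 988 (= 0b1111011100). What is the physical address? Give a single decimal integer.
Answer: 332

Derivation:
vaddr = 988 = 0b1111011100
Split: l1_idx=7, l2_idx=5, offset=12
L1[7] = 0
L2[0][5] = 20
paddr = 20 * 16 + 12 = 332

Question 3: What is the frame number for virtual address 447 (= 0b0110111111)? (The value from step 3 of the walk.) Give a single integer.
Answer: 14

Derivation:
vaddr = 447: l1_idx=3, l2_idx=3
L1[3] = 3; L2[3][3] = 14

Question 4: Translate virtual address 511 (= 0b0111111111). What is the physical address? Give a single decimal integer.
Answer: 303

Derivation:
vaddr = 511 = 0b0111111111
Split: l1_idx=3, l2_idx=7, offset=15
L1[3] = 3
L2[3][7] = 18
paddr = 18 * 16 + 15 = 303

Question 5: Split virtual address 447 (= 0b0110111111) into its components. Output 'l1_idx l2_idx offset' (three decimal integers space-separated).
Answer: 3 3 15

Derivation:
vaddr = 447 = 0b0110111111
  top 3 bits -> l1_idx = 3
  next 3 bits -> l2_idx = 3
  bottom 4 bits -> offset = 15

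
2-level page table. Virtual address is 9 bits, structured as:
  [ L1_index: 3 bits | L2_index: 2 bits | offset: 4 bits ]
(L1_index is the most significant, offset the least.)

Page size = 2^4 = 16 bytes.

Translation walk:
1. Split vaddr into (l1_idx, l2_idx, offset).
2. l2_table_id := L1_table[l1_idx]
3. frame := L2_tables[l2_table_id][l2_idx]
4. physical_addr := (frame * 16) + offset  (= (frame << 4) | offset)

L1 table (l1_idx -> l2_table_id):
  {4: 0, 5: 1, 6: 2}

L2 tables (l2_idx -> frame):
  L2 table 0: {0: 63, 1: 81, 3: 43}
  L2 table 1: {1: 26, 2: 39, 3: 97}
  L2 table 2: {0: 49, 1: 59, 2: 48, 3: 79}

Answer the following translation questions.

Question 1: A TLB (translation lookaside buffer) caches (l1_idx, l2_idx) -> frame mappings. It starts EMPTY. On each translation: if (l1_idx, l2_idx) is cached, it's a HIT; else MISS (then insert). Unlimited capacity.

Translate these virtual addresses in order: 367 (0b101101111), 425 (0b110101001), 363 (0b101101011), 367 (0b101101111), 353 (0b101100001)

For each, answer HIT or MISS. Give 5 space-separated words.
vaddr=367: (5,2) not in TLB -> MISS, insert
vaddr=425: (6,2) not in TLB -> MISS, insert
vaddr=363: (5,2) in TLB -> HIT
vaddr=367: (5,2) in TLB -> HIT
vaddr=353: (5,2) in TLB -> HIT

Answer: MISS MISS HIT HIT HIT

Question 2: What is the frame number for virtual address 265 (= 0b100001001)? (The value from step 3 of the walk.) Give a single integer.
vaddr = 265: l1_idx=4, l2_idx=0
L1[4] = 0; L2[0][0] = 63

Answer: 63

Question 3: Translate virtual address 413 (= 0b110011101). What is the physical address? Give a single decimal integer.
Answer: 957

Derivation:
vaddr = 413 = 0b110011101
Split: l1_idx=6, l2_idx=1, offset=13
L1[6] = 2
L2[2][1] = 59
paddr = 59 * 16 + 13 = 957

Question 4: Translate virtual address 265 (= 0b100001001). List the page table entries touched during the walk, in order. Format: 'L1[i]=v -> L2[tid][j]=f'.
vaddr = 265 = 0b100001001
Split: l1_idx=4, l2_idx=0, offset=9

Answer: L1[4]=0 -> L2[0][0]=63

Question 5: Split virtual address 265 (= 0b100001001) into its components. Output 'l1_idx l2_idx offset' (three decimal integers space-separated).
Answer: 4 0 9

Derivation:
vaddr = 265 = 0b100001001
  top 3 bits -> l1_idx = 4
  next 2 bits -> l2_idx = 0
  bottom 4 bits -> offset = 9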